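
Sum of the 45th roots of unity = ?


The sum of all 45th roots of unity is 0.
Geometric series: (1 - w^45)/(1 - w) = (1-1)/(1-w) = 0 since w^45 = 1, w ≠ 1.
Alternatively: coefficient of z^44 in z^45 - 1 is 0.

0


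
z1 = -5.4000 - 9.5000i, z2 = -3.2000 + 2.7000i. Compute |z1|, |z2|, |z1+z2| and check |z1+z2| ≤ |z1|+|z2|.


|z1| = sqrt((-5.4)^2 + (-9.5)^2) = sqrt(119.41) = 10.9275
|z2| = sqrt((-3.2)^2 + 2.7^2) = sqrt(17.53) = 4.1869
z1+z2 = -8.6000 - 6.8000i
|z1+z2| = sqrt(120.2) = 10.9636
|z1|+|z2| = 10.9275 + 4.1869 = 15.1144

|z1+z2| = 10.9636 ≤ |z1|+|z2| = 15.1144 (verified)


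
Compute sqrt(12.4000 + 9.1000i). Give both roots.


|z| = sqrt(153.76+82.81) = 15.3808
sqrt((|z|+a)/2) = sqrt((15.3808+12.4)/2) = sqrt(13.8904) = 3.7270
sqrt((|z|-a)/2) = sqrt((15.3808-12.4)/2) = sqrt(1.4904) = 1.2208

±(3.7270 + 1.2208i) i.e. 3.7270 + 1.2208i and -3.7270 - 1.2208i


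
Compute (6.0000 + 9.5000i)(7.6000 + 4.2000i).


Real = 6*7.6 - 9.5*4.2 = 45.6 - 39.9 = 5.7
Imag = 6*4.2 + 7.6*9.5 = 25.2 + 72.2 = 97.4

5.7000 + 97.4000i


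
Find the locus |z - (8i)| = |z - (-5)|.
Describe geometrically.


Equal distances means the locus is the perpendicular bisector of z1 and z2.
Midpoint = ((0+(-5))/2, (8+0)/2) = (-2.5000, 4.0000)

Perpendicular bisector through (-2.5000, 4.0000)


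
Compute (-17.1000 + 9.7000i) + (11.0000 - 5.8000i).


Real: -17.1 + 11 = -6.1
Imag: 9.7 - 5.8 = 3.9

-6.1000 + 3.9000i


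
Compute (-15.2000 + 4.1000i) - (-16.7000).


Real: -15.2 + 16.7 = 1.5
Imag: 4.1 - 0 = 4.1

1.5000 + 4.1000i


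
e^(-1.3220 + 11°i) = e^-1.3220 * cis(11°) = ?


e^-1.3220 = 0.2666
cos(11°) = 0.9816
sin(11°) = 0.1908
Real = 0.2666*0.9816 = 0.2617
Imag = 0.2666*0.1908 = 0.0509

0.2617 + 0.0509i


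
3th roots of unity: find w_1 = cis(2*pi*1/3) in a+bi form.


Angle = 360*1/3 = 120°
a = cos(120°) = -0.5000
b = sin(120°) = 0.8660

-0.5000 + 0.8660i


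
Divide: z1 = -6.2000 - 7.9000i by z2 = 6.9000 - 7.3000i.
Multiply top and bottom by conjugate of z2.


Conjugate of z2 = 6.9000 + 7.3000i
Numerator: (-6.2000 - 7.9000i)(6.9000 + 7.3000i) = 14.8900 - 99.7700i
Denominator: 6.9^2 + (-7.3)^2 = 100.9
Result = (14.8900 - 99.7700i)/100.9

0.1476 - 0.9888i


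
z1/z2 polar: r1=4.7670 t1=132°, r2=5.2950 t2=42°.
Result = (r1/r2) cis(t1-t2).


r = 4.7670 / 5.2950 = 0.9003
theta = 132° - 42° = 90° = 90° (mod 360)

0.9003 cis(90°)


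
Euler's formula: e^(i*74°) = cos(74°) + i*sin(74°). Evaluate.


cos(74°) = 0.2756
sin(74°) = 0.9613

e^(i*74°) = 0.2756 + 0.9613i


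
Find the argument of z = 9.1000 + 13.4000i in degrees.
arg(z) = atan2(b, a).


Re = 9.1, Im = 13.4
arg = atan2(13.4, 9.1) = 55.8194 degrees

arg(z) = 55.8194 degrees


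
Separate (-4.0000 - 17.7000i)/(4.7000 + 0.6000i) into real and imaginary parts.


Multiply by conjugate: (-4.0000 - 17.7000i)(4.7000 - 0.6000i) / (4.7^2 + 0.6^2)
Numerator real = -4*4.7 - (17.7)*0.6 = -29.42
Numerator imag = -17.7*4.7 - (-4)*0.6 = -80.79
Denominator = 22.45
Re(z) = -29.42/22.45 = -1.3105
Im(z) = -80.79/22.45 = -3.5987

Re(z) = -1.3105, Im(z) = -3.5987


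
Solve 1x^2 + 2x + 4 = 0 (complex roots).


disc = 2^2 - 4*1*4 = 4 - 16 = -12
sqrt(|disc|) = sqrt(12) = 3.4641
Real part = -2/(2*1) = -1.0000
Imag part = 3.4641/(2*1) = 1.7321

-1.0000 ± 1.7321i


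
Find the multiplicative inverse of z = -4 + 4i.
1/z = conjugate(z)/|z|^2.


|z|^2 = 16+16 = 32
1/z = (-4 - 4i)/32

1/z = -0.1250 - 0.1250i


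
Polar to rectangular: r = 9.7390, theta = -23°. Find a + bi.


a = 9.7390*cos(-23°) = 9.7390*0.920505 = 8.9648
b = 9.7390*sin(-23°) = 9.7390*(-0.39073) = -3.8053

8.9648 - 3.8053i


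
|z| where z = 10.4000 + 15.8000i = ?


|z| = sqrt(10.4^2 + 15.8^2) = sqrt(108.16 + 249.64) = sqrt(357.8) = 18.9156

|z| = 18.9156


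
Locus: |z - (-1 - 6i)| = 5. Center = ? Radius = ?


|z - z0| = r is a circle with center z0 and radius r.
Center = (-1, -6), radius = 5

Circle with center (-1, -6) and radius 5


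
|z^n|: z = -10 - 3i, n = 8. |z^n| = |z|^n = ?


|z| = sqrt(100+9) = sqrt(109) = 10.4403
|z^8| = |z|^8 = (sqrt(109))^8 = 109^4 = 141158161

|z^8| = 141158161


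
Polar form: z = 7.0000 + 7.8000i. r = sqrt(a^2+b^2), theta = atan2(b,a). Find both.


r = sqrt(49+60.84) = sqrt(109.84) = 10.4805
theta = atan2(7.8, 7) = 48.0941 degrees

r = 10.4805, theta = 48.0941 degrees


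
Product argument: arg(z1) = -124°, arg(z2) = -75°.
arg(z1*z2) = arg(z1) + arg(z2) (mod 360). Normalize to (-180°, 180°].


arg(z1*z2) = -124° - 75° = -199°
Normalized to (-180°, 180°]: 161°

161°


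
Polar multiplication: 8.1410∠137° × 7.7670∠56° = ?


r = 8.1410 * 7.7670 = 63.2311
theta = 137° + 56° = 193° = 193° (mod 360)

63.2311 cis(193°)


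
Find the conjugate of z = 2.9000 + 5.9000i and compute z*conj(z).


z_bar = 2.9000 - 5.9000i
z*z_bar = 2.9^2 + 5.9^2 = 8.41 + 34.81 = 43.22

z_bar = 2.9000 - 5.9000i, z*z_bar = 43.22


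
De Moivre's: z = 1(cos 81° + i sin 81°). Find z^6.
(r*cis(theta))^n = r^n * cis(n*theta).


r^6 = 1^6 = 1
n*theta = 6*81° = 486° = 126° (mod 360)
a = 1*cos(126°) = -0.5878
b = 1*sin(126°) = 0.8090

1 cis(126°) = -0.5878 + 0.8090i


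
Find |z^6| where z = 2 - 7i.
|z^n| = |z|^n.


|z| = sqrt(4+49) = sqrt(53) = 7.2801
|z^6| = |z|^6 = (sqrt(53))^6 = 53^3 = 148877

|z^6| = 148877


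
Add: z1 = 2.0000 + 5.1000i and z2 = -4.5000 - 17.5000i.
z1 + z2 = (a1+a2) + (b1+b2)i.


Real: 2 - 4.5 = -2.5
Imag: 5.1 - 17.5 = -12.4

-2.5000 - 12.4000i


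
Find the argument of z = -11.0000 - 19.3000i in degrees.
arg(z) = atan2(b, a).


Re = -11, Im = -19.3
arg = atan2(-19.3, -11) = -119.6809 degrees

arg(z) = -119.6809 degrees


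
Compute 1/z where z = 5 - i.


|z|^2 = 25+1 = 26
1/z = (5 + 1i)/26

1/z = 0.1923 + 0.0385i


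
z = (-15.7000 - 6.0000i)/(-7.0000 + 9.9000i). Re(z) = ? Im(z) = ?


Multiply by conjugate: (-15.7000 - 6.0000i)(-7.0000 - 9.9000i) / ((-7)^2 + 9.9^2)
Numerator real = -15.7*(-7) - (6)*9.9 = 50.5
Numerator imag = -6*(-7) - (-15.7)*9.9 = 197.43
Denominator = 147.01
Re(z) = 50.5/147.01 = 0.3435
Im(z) = 197.43/147.01 = 1.3430

Re(z) = 0.3435, Im(z) = 1.3430


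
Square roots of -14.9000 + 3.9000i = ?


|z| = sqrt(222.01+15.21) = 15.4019
sqrt((|z|+a)/2) = sqrt((15.4019+(-14.9))/2) = sqrt(0.2510) = 0.5010
sqrt((|z|-a)/2) = sqrt((15.4019-(-14.9))/2) = sqrt(15.1510) = 3.8924

±(0.5010 + 3.8924i) i.e. 0.5010 + 3.8924i and -0.5010 - 3.8924i


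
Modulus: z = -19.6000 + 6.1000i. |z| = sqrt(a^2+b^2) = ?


|z| = sqrt((-19.6)^2 + 6.1^2) = sqrt(384.16 + 37.21) = sqrt(421.37) = 20.5273

|z| = 20.5273


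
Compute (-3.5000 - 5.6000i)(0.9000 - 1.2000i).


Real = -3.5*0.9 - (-5.6)*(-1.2) = -3.15 - 6.72 = -9.87
Imag = -3.5*(-1.2) + 0.9*(-5.6) = 4.2 - (5.04) = -0.84

-9.8700 - 0.8400i


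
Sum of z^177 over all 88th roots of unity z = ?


The roots are w_k = w^k with w = e^(2*pi*i/88), and (w^k)^177 = (w^177)^k.
So S = 1 + u + u^2 + ... + u^(87) with u = w^177.
177 = 2*88 + 1, so 177 is not a multiple of 88: u = (w^88)^2 * w^1 = w^1 ≠ 1 (w is a primitive 88th root), while u^88 = (w^88)^177 = 1.
Geometric series: S = (1 - u^88)/(1 - u) = (1 - 1)/(1 - u) = 0

S = 0


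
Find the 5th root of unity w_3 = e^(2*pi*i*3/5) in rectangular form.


Angle = 360*3/5 = 216°
a = cos(216°) = -0.8090
b = sin(216°) = -0.5878

-0.8090 - 0.5878i


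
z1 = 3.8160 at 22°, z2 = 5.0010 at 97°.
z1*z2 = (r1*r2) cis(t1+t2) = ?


r = 3.8160 * 5.0010 = 19.0838
theta = 22° + 97° = 119° = 119° (mod 360)

19.0838 cis(119°)


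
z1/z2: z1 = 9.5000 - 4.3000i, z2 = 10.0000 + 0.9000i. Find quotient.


Conjugate of z2 = 10.0000 - 0.9000i
Numerator: (9.5000 - 4.3000i)(10.0000 - 0.9000i) = 91.1300 - 51.5500i
Denominator: 10^2 + 0.9^2 = 100.81
Result = (91.1300 - 51.5500i)/100.81

0.9040 - 0.5114i


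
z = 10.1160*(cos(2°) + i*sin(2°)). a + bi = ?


a = 10.1160*cos(2°) = 10.1160*0.99939 = 10.1098
b = 10.1160*sin(2°) = 10.1160*0.0349 = 0.3530

10.1098 + 0.3530i


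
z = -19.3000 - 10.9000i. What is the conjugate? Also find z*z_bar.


z_bar = -19.3000 + 10.9000i
z*z_bar = (-19.3)^2 + (-10.9)^2 = 372.49 + 118.81 = 491.3

z_bar = -19.3000 + 10.9000i, z*z_bar = 491.3


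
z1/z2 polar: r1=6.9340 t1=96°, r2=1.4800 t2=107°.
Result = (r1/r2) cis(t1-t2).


r = 6.9340 / 1.4800 = 4.6851
theta = 96° - 107° = -11° = 349° (mod 360)

4.6851 cis(349°)


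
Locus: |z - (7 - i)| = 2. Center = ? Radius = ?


|z - z0| = r is a circle with center z0 and radius r.
Center = (7, -1), radius = 2

Circle with center (7, -1) and radius 2


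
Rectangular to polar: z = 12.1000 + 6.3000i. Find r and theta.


r = sqrt(146.41+39.69) = sqrt(186.1) = 13.6418
theta = atan2(6.3, 12.1) = 27.5042 degrees

r = 13.6418, theta = 27.5042 degrees


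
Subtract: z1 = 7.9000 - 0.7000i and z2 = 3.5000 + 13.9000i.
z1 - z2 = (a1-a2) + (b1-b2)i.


Real: 7.9 - 3.5 = 4.4
Imag: -0.7 - 13.9 = -14.6

4.4000 - 14.6000i


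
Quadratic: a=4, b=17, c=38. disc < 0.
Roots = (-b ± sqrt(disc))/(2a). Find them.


disc = 17^2 - 4*4*38 = 289 - 608 = -319
sqrt(|disc|) = sqrt(319) = 17.8606
Real part = -17/(2*4) = -2.1250
Imag part = 17.8606/(2*4) = 2.2326

-2.1250 ± 2.2326i


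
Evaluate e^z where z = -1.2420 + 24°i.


e^-1.2420 = 0.2888
cos(24°) = 0.9135
sin(24°) = 0.4067
Real = 0.2888*0.9135 = 0.2638
Imag = 0.2888*0.4067 = 0.1175

0.2638 + 0.1175i


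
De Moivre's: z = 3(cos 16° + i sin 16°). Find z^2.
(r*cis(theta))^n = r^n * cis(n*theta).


r^2 = 3^2 = 9
n*theta = 2*16° = 32° = 32° (mod 360)
a = 9*cos(32°) = 7.6324
b = 9*sin(32°) = 4.7693

9 cis(32°) = 7.6324 + 4.7693i


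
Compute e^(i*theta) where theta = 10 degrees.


cos(10°) = 0.9848
sin(10°) = 0.1736

e^(i*10°) = 0.9848 + 0.1736i


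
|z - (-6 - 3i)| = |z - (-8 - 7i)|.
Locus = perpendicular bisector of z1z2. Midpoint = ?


Equal distances means the locus is the perpendicular bisector of z1 and z2.
Midpoint = ((-6+(-8))/2, (-3+(-7))/2) = (-7.0000, -5.0000)

Perpendicular bisector through (-7.0000, -5.0000)


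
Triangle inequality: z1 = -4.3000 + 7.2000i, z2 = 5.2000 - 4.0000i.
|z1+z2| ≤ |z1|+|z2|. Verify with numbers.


|z1| = sqrt((-4.3)^2 + 7.2^2) = sqrt(70.33) = 8.3863
|z2| = sqrt(5.2^2 + (-4)^2) = sqrt(43.04) = 6.5605
z1+z2 = 0.9000 + 3.2000i
|z1+z2| = sqrt(11.05) = 3.3242
|z1|+|z2| = 8.3863 + 6.5605 = 14.9468

|z1+z2| = 3.3242 ≤ |z1|+|z2| = 14.9468 (verified)


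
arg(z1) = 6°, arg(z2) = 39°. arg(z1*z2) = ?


arg(z1*z2) = 6° + 39° = 45°
Normalized to (-180°, 180°]: 45°

45°


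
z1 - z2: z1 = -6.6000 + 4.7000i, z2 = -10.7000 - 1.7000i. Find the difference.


Real: -6.6 + 10.7 = 4.1
Imag: 4.7 + 1.7 = 6.4

4.1000 + 6.4000i


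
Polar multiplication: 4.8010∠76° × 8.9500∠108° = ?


r = 4.8010 * 8.9500 = 42.9689
theta = 76° + 108° = 184° = 184° (mod 360)

42.9689 cis(184°)


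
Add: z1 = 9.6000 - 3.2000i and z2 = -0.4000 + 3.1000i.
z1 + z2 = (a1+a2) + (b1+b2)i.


Real: 9.6 - 0.4 = 9.2
Imag: -3.2 + 3.1 = -0.1

9.2000 - 0.1000i


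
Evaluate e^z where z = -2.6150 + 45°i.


e^-2.6150 = 0.07317
cos(45°) = 0.7071
sin(45°) = 0.7071
Real = 0.07317*0.7071 = 0.0517
Imag = 0.07317*0.7071 = 0.0517

0.0517 + 0.0517i


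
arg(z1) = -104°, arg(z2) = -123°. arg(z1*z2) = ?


arg(z1*z2) = -104° - 123° = -227°
Normalized to (-180°, 180°]: 133°

133°


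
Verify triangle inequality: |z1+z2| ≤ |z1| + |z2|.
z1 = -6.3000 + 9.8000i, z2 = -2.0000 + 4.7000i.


|z1| = sqrt((-6.3)^2 + 9.8^2) = sqrt(135.73) = 11.6503
|z2| = sqrt((-2)^2 + 4.7^2) = sqrt(26.09) = 5.1078
z1+z2 = -8.3000 + 14.5000i
|z1+z2| = sqrt(279.14) = 16.7075
|z1|+|z2| = 11.6503 + 5.1078 = 16.7581

|z1+z2| = 16.7075 ≤ |z1|+|z2| = 16.7581 (verified)


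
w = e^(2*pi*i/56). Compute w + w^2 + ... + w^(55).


With w = e^(2*pi*i/56), all 56 of the 56th roots of unity w^0 = 1, w, ..., w^(55) sum to 0: 1 + w + ... + w^(55) = (1 - w^56)/(1 - w) = 0 since w^56 = 1, w ≠ 1.
Removing the root 1: w + w^2 + ... + w^(55) = 0 - 1 = -1

Sum = -1


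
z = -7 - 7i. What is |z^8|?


|z| = sqrt(49+49) = sqrt(98) = 9.8995
|z^8| = |z|^8 = (sqrt(98))^8 = 98^4 = 92236816

|z^8| = 92236816


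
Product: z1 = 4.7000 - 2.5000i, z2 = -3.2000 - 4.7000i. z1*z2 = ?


Real = 4.7*(-3.2) - (-2.5)*(-4.7) = -15.04 - 11.75 = -26.79
Imag = 4.7*(-4.7) - (3.2)*(-2.5) = -22.09 + 8 = -14.09

-26.7900 - 14.0900i


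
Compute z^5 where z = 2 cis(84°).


r^5 = 2^5 = 32
n*theta = 5*84° = 420° = 60° (mod 360)
a = 32*cos(60°) = 16.0000
b = 32*sin(60°) = 27.7128

32 cis(60°) = 16.0000 + 27.7128i


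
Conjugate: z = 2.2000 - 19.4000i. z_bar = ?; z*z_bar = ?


z_bar = 2.2000 + 19.4000i
z*z_bar = 2.2^2 + (-19.4)^2 = 4.84 + 376.36 = 381.2

z_bar = 2.2000 + 19.4000i, z*z_bar = 381.2


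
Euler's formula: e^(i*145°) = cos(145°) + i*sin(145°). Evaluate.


cos(145°) = -0.8192
sin(145°) = 0.5736

e^(i*145°) = -0.8192 + 0.5736i


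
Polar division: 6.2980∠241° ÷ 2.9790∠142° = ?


r = 6.2980 / 2.9790 = 2.1141
theta = 241° - 142° = 99° = 99° (mod 360)

2.1141 cis(99°)


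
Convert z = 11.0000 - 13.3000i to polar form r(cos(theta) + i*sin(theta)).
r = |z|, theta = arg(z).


r = sqrt(121+176.89) = sqrt(297.89) = 17.2595
theta = atan2(-13.3, 11) = -50.4069 degrees

r = 17.2595, theta = -50.4069 degrees


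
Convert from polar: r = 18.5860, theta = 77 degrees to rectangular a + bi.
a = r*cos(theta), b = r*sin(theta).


a = 18.5860*cos(77°) = 18.5860*0.22495 = 4.1809
b = 18.5860*sin(77°) = 18.5860*0.97437 = 18.1096

4.1809 + 18.1096i


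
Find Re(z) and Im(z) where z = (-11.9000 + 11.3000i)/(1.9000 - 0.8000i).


Multiply by conjugate: (-11.9000 + 11.3000i)(1.9000 + 0.8000i) / (1.9^2 + (-0.8)^2)
Numerator real = -11.9*1.9 + 11.3*(-0.8) = -31.65
Numerator imag = 11.3*1.9 - (-11.9)*(-0.8) = 11.95
Denominator = 4.25
Re(z) = -31.65/4.25 = -7.4471
Im(z) = 11.95/4.25 = 2.8118

Re(z) = -7.4471, Im(z) = 2.8118


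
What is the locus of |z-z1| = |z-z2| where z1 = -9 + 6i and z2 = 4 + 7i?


Equal distances means the locus is the perpendicular bisector of z1 and z2.
Midpoint = ((-9+4)/2, (6+7)/2) = (-2.5000, 6.5000)

Perpendicular bisector through (-2.5000, 6.5000)


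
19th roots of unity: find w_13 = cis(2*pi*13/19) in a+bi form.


Angle = 360*13/19 = 246.3158°
a = cos(246.3158°) = -0.4017
b = sin(246.3158°) = -0.9158

-0.4017 - 0.9158i


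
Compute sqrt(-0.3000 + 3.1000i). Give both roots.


|z| = sqrt(0.09+9.61) = 3.1145
sqrt((|z|+a)/2) = sqrt((3.1145+(-0.3))/2) = sqrt(1.4072) = 1.1863
sqrt((|z|-a)/2) = sqrt((3.1145-(-0.3))/2) = sqrt(1.7072) = 1.3066

±(1.1863 + 1.3066i) i.e. 1.1863 + 1.3066i and -1.1863 - 1.3066i


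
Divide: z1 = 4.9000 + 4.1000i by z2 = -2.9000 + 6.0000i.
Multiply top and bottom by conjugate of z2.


Conjugate of z2 = -2.9000 - 6.0000i
Numerator: (4.9000 + 4.1000i)(-2.9000 - 6.0000i) = 10.3900 - 41.2900i
Denominator: (-2.9)^2 + 6^2 = 44.41
Result = (10.3900 - 41.2900i)/44.41

0.2340 - 0.9297i


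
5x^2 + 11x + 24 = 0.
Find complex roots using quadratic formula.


disc = 11^2 - 4*5*24 = 121 - 480 = -359
sqrt(|disc|) = sqrt(359) = 18.9473
Real part = -11/(2*5) = -1.1000
Imag part = 18.9473/(2*5) = 1.8947

-1.1000 ± 1.8947i


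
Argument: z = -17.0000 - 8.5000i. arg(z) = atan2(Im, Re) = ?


Re = -17, Im = -8.5
arg = atan2(-8.5, -17) = -153.4349 degrees

arg(z) = -153.4349 degrees


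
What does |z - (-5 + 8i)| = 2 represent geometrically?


|z - z0| = r is a circle with center z0 and radius r.
Center = (-5, 8), radius = 2

Circle with center (-5, 8) and radius 2


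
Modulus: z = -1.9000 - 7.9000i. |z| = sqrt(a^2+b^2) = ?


|z| = sqrt((-1.9)^2 + (-7.9)^2) = sqrt(3.61 + 62.41) = sqrt(66.02) = 8.1253

|z| = 8.1253


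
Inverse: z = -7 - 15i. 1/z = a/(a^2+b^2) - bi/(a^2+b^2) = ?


|z|^2 = 49+225 = 274
1/z = (-7 + 15i)/274

1/z = -0.0255 + 0.0547i


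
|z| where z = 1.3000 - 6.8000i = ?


|z| = sqrt(1.3^2 + (-6.8)^2) = sqrt(1.69 + 46.24) = sqrt(47.93) = 6.9231

|z| = 6.9231


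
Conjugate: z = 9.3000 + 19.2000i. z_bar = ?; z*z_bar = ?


z_bar = 9.3000 - 19.2000i
z*z_bar = 9.3^2 + 19.2^2 = 86.49 + 368.64 = 455.13

z_bar = 9.3000 - 19.2000i, z*z_bar = 455.13


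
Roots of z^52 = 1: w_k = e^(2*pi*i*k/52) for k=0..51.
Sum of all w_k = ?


The sum of all 52th roots of unity is 0.
Geometric series: (1 - w^52)/(1 - w) = (1-1)/(1-w) = 0 since w^52 = 1, w ≠ 1.
Alternatively: coefficient of z^51 in z^52 - 1 is 0.

0


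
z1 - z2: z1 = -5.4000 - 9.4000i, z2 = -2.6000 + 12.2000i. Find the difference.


Real: -5.4 + 2.6 = -2.8
Imag: -9.4 - 12.2 = -21.6

-2.8000 - 21.6000i


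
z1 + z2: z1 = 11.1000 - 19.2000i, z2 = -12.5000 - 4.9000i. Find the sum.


Real: 11.1 - 12.5 = -1.4
Imag: -19.2 - 4.9 = -24.1

-1.4000 - 24.1000i


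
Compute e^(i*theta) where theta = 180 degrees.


cos(180°) = -1.0000
sin(180°) = 0

e^(i*180°) = -1.0000 + 0i


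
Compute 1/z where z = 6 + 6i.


|z|^2 = 36+36 = 72
1/z = (6 - 6i)/72

1/z = 0.0833 - 0.0833i


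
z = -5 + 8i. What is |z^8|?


|z| = sqrt(25+64) = sqrt(89) = 9.4340
|z^8| = |z|^8 = (sqrt(89))^8 = 89^4 = 62742241

|z^8| = 62742241


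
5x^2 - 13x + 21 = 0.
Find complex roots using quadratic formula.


disc = (-13)^2 - 4*5*21 = 169 - 420 = -251
sqrt(|disc|) = sqrt(251) = 15.8430
Real part = 13/(2*5) = 1.3000
Imag part = 15.8430/(2*5) = 1.5843

1.3000 ± 1.5843i


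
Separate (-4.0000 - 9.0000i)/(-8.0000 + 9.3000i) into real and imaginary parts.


Multiply by conjugate: (-4.0000 - 9.0000i)(-8.0000 - 9.3000i) / ((-8)^2 + 9.3^2)
Numerator real = -4*(-8) - (9)*9.3 = -51.7
Numerator imag = -9*(-8) - (-4)*9.3 = 109.2
Denominator = 150.49
Re(z) = -51.7/150.49 = -0.3435
Im(z) = 109.2/150.49 = 0.7256

Re(z) = -0.3435, Im(z) = 0.7256


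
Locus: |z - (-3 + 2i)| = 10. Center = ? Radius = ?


|z - z0| = r is a circle with center z0 and radius r.
Center = (-3, 2), radius = 10

Circle with center (-3, 2) and radius 10


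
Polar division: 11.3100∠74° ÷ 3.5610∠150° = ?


r = 11.3100 / 3.5610 = 3.1761
theta = 74° - 150° = -76° = 284° (mod 360)

3.1761 cis(284°)


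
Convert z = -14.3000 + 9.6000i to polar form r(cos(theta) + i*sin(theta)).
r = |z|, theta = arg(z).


r = sqrt(204.49+92.16) = sqrt(296.65) = 17.2235
theta = atan2(9.6, -14.3) = 146.1254 degrees

r = 17.2235, theta = 146.1254 degrees


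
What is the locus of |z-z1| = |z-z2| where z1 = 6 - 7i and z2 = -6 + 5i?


Equal distances means the locus is the perpendicular bisector of z1 and z2.
Midpoint = ((6+(-6))/2, (-7+5)/2) = (0, -1.0000)

Perpendicular bisector through (0, -1.0000)


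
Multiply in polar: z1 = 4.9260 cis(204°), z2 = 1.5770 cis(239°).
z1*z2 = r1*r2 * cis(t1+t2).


r = 4.9260 * 1.5770 = 7.7683
theta = 204° + 239° = 443° = 83° (mod 360)

7.7683 cis(83°)


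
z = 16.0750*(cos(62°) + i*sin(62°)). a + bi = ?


a = 16.0750*cos(62°) = 16.0750*0.469472 = 7.5468
b = 16.0750*sin(62°) = 16.0750*0.88295 = 14.1934

7.5468 + 14.1934i


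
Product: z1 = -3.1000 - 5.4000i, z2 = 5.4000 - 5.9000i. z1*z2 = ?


Real = -3.1*5.4 - (-5.4)*(-5.9) = -16.74 - 31.86 = -48.6
Imag = -3.1*(-5.9) + 5.4*(-5.4) = 18.29 - (29.16) = -10.87

-48.6000 - 10.8700i


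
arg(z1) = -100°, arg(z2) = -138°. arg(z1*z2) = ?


arg(z1*z2) = -100° - 138° = -238°
Normalized to (-180°, 180°]: 122°

122°


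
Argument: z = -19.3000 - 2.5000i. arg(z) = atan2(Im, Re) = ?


Re = -19.3, Im = -2.5
arg = atan2(-2.5, -19.3) = -172.6194 degrees

arg(z) = -172.6194 degrees


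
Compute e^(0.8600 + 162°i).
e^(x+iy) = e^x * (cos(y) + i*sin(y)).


e^0.8600 = 2.3632
cos(162°) = -0.95106
sin(162°) = 0.30902
Real = 2.3632*(-0.95106) = -2.2475
Imag = 2.3632*0.30902 = 0.7303

-2.2475 + 0.7303i


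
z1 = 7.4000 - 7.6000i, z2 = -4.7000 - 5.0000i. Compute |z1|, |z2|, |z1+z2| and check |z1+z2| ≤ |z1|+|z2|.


|z1| = sqrt(7.4^2 + (-7.6)^2) = sqrt(112.52) = 10.6075
|z2| = sqrt((-4.7)^2 + (-5)^2) = sqrt(47.09) = 6.8622
z1+z2 = 2.7000 - 12.6000i
|z1+z2| = sqrt(166.05) = 12.8860
|z1|+|z2| = 10.6075 + 6.8622 = 17.4697

|z1+z2| = 12.8860 ≤ |z1|+|z2| = 17.4697 (verified)


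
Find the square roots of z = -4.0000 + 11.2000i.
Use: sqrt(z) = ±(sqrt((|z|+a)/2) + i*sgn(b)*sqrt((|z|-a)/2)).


|z| = sqrt(16+125.44) = 11.8929
sqrt((|z|+a)/2) = sqrt((11.8929+(-4))/2) = sqrt(3.9464) = 1.9866
sqrt((|z|-a)/2) = sqrt((11.8929-(-4))/2) = sqrt(7.9464) = 2.8189

±(1.9866 + 2.8189i) i.e. 1.9866 + 2.8189i and -1.9866 - 2.8189i


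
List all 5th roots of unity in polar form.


The 5th roots of unity are cis(360k/5°) for k=0..4
Angle step = 360/5 = 72°
Primitive root: cis(72°)
Primitive root = 0.3090 + 0.9511i

5 roots at angles: 0°, 72°, 144°, 216°, 288°


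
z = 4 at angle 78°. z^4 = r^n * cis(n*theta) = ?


r^4 = 4^4 = 256
n*theta = 4*78° = 312° = 312° (mod 360)
a = 256*cos(312°) = 171.2974
b = 256*sin(312°) = -190.2451

256 cis(312°) = 171.2974 - 190.2451i


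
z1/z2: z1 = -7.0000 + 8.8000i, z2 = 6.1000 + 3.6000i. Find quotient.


Conjugate of z2 = 6.1000 - 3.6000i
Numerator: (-7.0000 + 8.8000i)(6.1000 - 3.6000i) = -11.0200 + 78.8800i
Denominator: 6.1^2 + 3.6^2 = 50.17
Result = (-11.0200 + 78.8800i)/50.17

-0.2197 + 1.5723i


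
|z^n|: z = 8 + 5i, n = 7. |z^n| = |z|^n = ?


|z| = sqrt(64+25) = sqrt(89) = 9.4340
|z^7| = |z|^7 = (sqrt(89))^7 = 89^3 * sqrt(89) = 704969*sqrt(89)

|z^7| = 704969*sqrt(89) ≈ 6650664.2447


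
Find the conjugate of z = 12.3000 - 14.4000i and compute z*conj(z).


z_bar = 12.3000 + 14.4000i
z*z_bar = 12.3^2 + (-14.4)^2 = 151.29 + 207.36 = 358.65

z_bar = 12.3000 + 14.4000i, z*z_bar = 358.65


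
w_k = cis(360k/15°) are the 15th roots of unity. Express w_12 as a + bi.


Angle = 360*12/15 = 288°
a = cos(288°) = 0.3090
b = sin(288°) = -0.9511

0.3090 - 0.9511i


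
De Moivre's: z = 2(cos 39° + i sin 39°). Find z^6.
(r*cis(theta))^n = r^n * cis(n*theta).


r^6 = 2^6 = 64
n*theta = 6*39° = 234° = 234° (mod 360)
a = 64*cos(234°) = -37.6183
b = 64*sin(234°) = -51.7771

64 cis(234°) = -37.6183 - 51.7771i


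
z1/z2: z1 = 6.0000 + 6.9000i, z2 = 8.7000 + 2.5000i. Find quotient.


Conjugate of z2 = 8.7000 - 2.5000i
Numerator: (6.0000 + 6.9000i)(8.7000 - 2.5000i) = 69.4500 + 45.0300i
Denominator: 8.7^2 + 2.5^2 = 81.94
Result = (69.4500 + 45.0300i)/81.94

0.8476 + 0.5495i


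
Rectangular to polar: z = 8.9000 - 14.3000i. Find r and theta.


r = sqrt(79.21+204.49) = sqrt(283.7) = 16.8434
theta = atan2(-14.3, 8.9) = -58.1028 degrees

r = 16.8434, theta = -58.1028 degrees


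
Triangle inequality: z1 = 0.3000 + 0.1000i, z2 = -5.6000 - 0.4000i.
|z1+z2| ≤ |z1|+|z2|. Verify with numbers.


|z1| = sqrt(0.3^2 + 0.1^2) = sqrt(0.1) = 0.3162
|z2| = sqrt((-5.6)^2 + (-0.4)^2) = sqrt(31.52) = 5.6143
z1+z2 = -5.3000 - 0.3000i
|z1+z2| = sqrt(28.18) = 5.3085
|z1|+|z2| = 0.3162 + 5.6143 = 5.9305

|z1+z2| = 5.3085 ≤ |z1|+|z2| = 5.9305 (verified)


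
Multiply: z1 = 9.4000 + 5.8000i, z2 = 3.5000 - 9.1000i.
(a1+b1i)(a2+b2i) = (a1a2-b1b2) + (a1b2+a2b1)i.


Real = 9.4*3.5 - 5.8*(-9.1) = 32.9 - (-52.78) = 85.68
Imag = 9.4*(-9.1) + 3.5*5.8 = -85.54 + 20.3 = -65.24

85.6800 - 65.2400i


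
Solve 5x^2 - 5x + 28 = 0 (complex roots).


disc = (-5)^2 - 4*5*28 = 25 - 560 = -535
sqrt(|disc|) = sqrt(535) = 23.1301
Real part = 5/(2*5) = 0.5000
Imag part = 23.1301/(2*5) = 2.3130

0.5000 ± 2.3130i


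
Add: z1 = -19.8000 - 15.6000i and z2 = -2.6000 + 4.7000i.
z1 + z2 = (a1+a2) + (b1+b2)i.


Real: -19.8 - 2.6 = -22.4
Imag: -15.6 + 4.7 = -10.9

-22.4000 - 10.9000i


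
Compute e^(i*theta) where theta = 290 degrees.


cos(290°) = 0.3420
sin(290°) = -0.9397

e^(i*290°) = 0.3420 - 0.9397i


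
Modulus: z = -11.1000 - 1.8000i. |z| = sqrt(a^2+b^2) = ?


|z| = sqrt((-11.1)^2 + (-1.8)^2) = sqrt(123.21 + 3.24) = sqrt(126.45) = 11.2450

|z| = 11.2450


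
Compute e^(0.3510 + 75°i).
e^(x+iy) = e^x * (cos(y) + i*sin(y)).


e^0.3510 = 1.4205
cos(75°) = 0.2588
sin(75°) = 0.9659
Real = 1.4205*0.2588 = 0.3676
Imag = 1.4205*0.9659 = 1.3721

0.3676 + 1.3721i


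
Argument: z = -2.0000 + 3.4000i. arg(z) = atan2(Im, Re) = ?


Re = -2, Im = 3.4
arg = atan2(3.4, -2) = 120.4655 degrees

arg(z) = 120.4655 degrees


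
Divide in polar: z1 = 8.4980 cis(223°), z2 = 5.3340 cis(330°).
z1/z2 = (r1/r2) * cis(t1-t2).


r = 8.4980 / 5.3340 = 1.5932
theta = 223° - 330° = -107° = 253° (mod 360)

1.5932 cis(253°)


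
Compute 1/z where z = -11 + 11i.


|z|^2 = 121+121 = 242
1/z = (-11 - 11i)/242

1/z = -0.0455 - 0.0455i


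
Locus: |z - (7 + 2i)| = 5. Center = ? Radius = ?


|z - z0| = r is a circle with center z0 and radius r.
Center = (7, 2), radius = 5

Circle with center (7, 2) and radius 5


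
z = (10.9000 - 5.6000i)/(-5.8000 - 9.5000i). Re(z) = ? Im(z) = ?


Multiply by conjugate: (10.9000 - 5.6000i)(-5.8000 + 9.5000i) / ((-5.8)^2 + (-9.5)^2)
Numerator real = 10.9*(-5.8) - (5.6)*(-9.5) = -10.02
Numerator imag = -5.6*(-5.8) - 10.9*(-9.5) = 136.03
Denominator = 123.89
Re(z) = -10.02/123.89 = -0.0809
Im(z) = 136.03/123.89 = 1.0980

Re(z) = -0.0809, Im(z) = 1.0980


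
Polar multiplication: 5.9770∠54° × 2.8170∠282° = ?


r = 5.9770 * 2.8170 = 16.8372
theta = 54° + 282° = 336° = 336° (mod 360)

16.8372 cis(336°)


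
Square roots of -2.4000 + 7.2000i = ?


|z| = sqrt(5.76+51.84) = 7.5895
sqrt((|z|+a)/2) = sqrt((7.5895+(-2.4))/2) = sqrt(2.5947) = 1.6108
sqrt((|z|-a)/2) = sqrt((7.5895-(-2.4))/2) = sqrt(4.9947) = 2.2349

±(1.6108 + 2.2349i) i.e. 1.6108 + 2.2349i and -1.6108 - 2.2349i


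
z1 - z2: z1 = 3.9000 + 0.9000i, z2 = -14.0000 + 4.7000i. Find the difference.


Real: 3.9 + 14 = 17.9
Imag: 0.9 - 4.7 = -3.8

17.9000 - 3.8000i


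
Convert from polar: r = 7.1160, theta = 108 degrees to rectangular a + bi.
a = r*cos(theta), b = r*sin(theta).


a = 7.1160*cos(108°) = 7.1160*(-0.30902) = -2.1990
b = 7.1160*sin(108°) = 7.1160*0.95106 = 6.7677

-2.1990 + 6.7677i


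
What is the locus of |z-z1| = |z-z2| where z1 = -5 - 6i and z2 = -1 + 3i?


Equal distances means the locus is the perpendicular bisector of z1 and z2.
Midpoint = ((-5+(-1))/2, (-6+3)/2) = (-3.0000, -1.5000)

Perpendicular bisector through (-3.0000, -1.5000)


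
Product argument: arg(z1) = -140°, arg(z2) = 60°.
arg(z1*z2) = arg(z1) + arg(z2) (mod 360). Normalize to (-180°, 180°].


arg(z1*z2) = -140° + 60° = -80°
Normalized to (-180°, 180°]: -80°

-80°


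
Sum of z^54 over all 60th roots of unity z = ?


The roots are w_k = w^k with w = e^(2*pi*i/60), and (w^k)^54 = (w^54)^k.
So S = 1 + u + u^2 + ... + u^(59) with u = w^54.
54 = 0*60 + 54, so 54 is not a multiple of 60: u = w^54 ≠ 1 (w is a primitive 60th root), while u^60 = (w^60)^54 = 1.
Geometric series: S = (1 - u^60)/(1 - u) = (1 - 1)/(1 - u) = 0

S = 0


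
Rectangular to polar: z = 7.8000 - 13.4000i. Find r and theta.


r = sqrt(60.84+179.56) = sqrt(240.4) = 15.5048
theta = atan2(-13.4, 7.8) = -59.7968 degrees

r = 15.5048, theta = -59.7968 degrees


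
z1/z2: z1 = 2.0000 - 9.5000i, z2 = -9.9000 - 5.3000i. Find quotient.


Conjugate of z2 = -9.9000 + 5.3000i
Numerator: (2.0000 - 9.5000i)(-9.9000 + 5.3000i) = 30.5500 + 104.6500i
Denominator: (-9.9)^2 + (-5.3)^2 = 126.1
Result = (30.5500 + 104.6500i)/126.1

0.2423 + 0.8299i


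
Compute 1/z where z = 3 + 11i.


|z|^2 = 9+121 = 130
1/z = (3 - 11i)/130

1/z = 0.0231 - 0.0846i


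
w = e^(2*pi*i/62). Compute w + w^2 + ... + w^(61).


With w = e^(2*pi*i/62), all 62 of the 62th roots of unity w^0 = 1, w, ..., w^(61) sum to 0: 1 + w + ... + w^(61) = (1 - w^62)/(1 - w) = 0 since w^62 = 1, w ≠ 1.
Removing the root 1: w + w^2 + ... + w^(61) = 0 - 1 = -1

Sum = -1


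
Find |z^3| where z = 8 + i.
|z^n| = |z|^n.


|z| = sqrt(64+1) = sqrt(65) = 8.0623
|z^3| = |z|^3 = (sqrt(65))^3 = 65*sqrt(65)

|z^3| = 65*sqrt(65) ≈ 524.0468


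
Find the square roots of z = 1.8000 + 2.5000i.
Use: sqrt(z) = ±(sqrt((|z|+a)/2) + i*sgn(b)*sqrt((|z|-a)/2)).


|z| = sqrt(3.24+6.25) = 3.0806
sqrt((|z|+a)/2) = sqrt((3.0806+1.8)/2) = sqrt(2.4403) = 1.5621
sqrt((|z|-a)/2) = sqrt((3.0806-1.8)/2) = sqrt(0.6403) = 0.8002

±(1.5621 + 0.8002i) i.e. 1.5621 + 0.8002i and -1.5621 - 0.8002i


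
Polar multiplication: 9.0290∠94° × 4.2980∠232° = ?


r = 9.0290 * 4.2980 = 38.8066
theta = 94° + 232° = 326° = 326° (mod 360)

38.8066 cis(326°)


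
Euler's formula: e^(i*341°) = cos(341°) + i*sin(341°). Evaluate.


cos(341°) = 0.9455
sin(341°) = -0.3256

e^(i*341°) = 0.9455 - 0.3256i


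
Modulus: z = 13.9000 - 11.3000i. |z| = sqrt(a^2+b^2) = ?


|z| = sqrt(13.9^2 + (-11.3)^2) = sqrt(193.21 + 127.69) = sqrt(320.9) = 17.9137

|z| = 17.9137


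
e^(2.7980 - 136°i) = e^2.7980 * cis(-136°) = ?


e^2.7980 = 16.4118
cos(-136°) = -0.71934
sin(-136°) = -0.69466
Real = 16.4118*(-0.71934) = -11.8057
Imag = 16.4118*(-0.69466) = -11.4006

-11.8057 - 11.4006i


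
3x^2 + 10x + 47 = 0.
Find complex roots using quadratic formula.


disc = 10^2 - 4*3*47 = 100 - 564 = -464
sqrt(|disc|) = sqrt(464) = 21.5407
Real part = -10/(2*3) = -1.6667
Imag part = 21.5407/(2*3) = 3.5901

-1.6667 ± 3.5901i


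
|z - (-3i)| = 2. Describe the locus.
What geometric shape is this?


|z - z0| = r is a circle with center z0 and radius r.
Center = (0, -3), radius = 2

Circle with center (0, -3) and radius 2


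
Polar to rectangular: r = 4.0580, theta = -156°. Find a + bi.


a = 4.0580*cos(-156°) = 4.0580*(-0.91355) = -3.7072
b = 4.0580*sin(-156°) = 4.0580*(-0.406737) = -1.6505

-3.7072 - 1.6505i


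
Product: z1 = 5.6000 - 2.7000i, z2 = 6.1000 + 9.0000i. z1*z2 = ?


Real = 5.6*6.1 - (-2.7)*9 = 34.16 - (-24.3) = 58.46
Imag = 5.6*9 + 6.1*(-2.7) = 50.4 - (16.47) = 33.93

58.4600 + 33.9300i


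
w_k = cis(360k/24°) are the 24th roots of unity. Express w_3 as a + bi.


Angle = 360*3/24 = 45°
a = cos(45°) = 0.7071
b = sin(45°) = 0.7071

0.7071 + 0.7071i


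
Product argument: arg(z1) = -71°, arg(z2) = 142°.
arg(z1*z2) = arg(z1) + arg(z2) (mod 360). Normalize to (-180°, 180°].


arg(z1*z2) = -71° + 142° = 71°
Normalized to (-180°, 180°]: 71°

71°


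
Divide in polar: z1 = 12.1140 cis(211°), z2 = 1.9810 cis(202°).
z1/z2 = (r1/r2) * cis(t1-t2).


r = 12.1140 / 1.9810 = 6.1151
theta = 211° - 202° = 9° = 9° (mod 360)

6.1151 cis(9°)


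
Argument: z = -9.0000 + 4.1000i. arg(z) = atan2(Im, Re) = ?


Re = -9, Im = 4.1
arg = atan2(4.1, -9) = 155.5081 degrees

arg(z) = 155.5081 degrees


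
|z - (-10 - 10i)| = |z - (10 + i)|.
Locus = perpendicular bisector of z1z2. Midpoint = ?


Equal distances means the locus is the perpendicular bisector of z1 and z2.
Midpoint = ((-10+10)/2, (-10+1)/2) = (0, -4.5000)

Perpendicular bisector through (0, -4.5000)


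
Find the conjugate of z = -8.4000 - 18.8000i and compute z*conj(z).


z_bar = -8.4000 + 18.8000i
z*z_bar = (-8.4)^2 + (-18.8)^2 = 70.56 + 353.44 = 424

z_bar = -8.4000 + 18.8000i, z*z_bar = 424


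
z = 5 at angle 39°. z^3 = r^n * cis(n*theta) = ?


r^3 = 5^3 = 125
n*theta = 3*39° = 117° = 117° (mod 360)
a = 125*cos(117°) = -56.7488
b = 125*sin(117°) = 111.3758

125 cis(117°) = -56.7488 + 111.3758i


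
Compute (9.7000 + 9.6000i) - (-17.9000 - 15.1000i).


Real: 9.7 + 17.9 = 27.6
Imag: 9.6 + 15.1 = 24.7

27.6000 + 24.7000i


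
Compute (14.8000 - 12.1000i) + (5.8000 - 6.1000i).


Real: 14.8 + 5.8 = 20.6
Imag: -12.1 - 6.1 = -18.2

20.6000 - 18.2000i


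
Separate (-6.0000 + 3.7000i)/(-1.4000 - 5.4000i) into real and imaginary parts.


Multiply by conjugate: (-6.0000 + 3.7000i)(-1.4000 + 5.4000i) / ((-1.4)^2 + (-5.4)^2)
Numerator real = -6*(-1.4) + 3.7*(-5.4) = -11.58
Numerator imag = 3.7*(-1.4) - (-6)*(-5.4) = -37.58
Denominator = 31.12
Re(z) = -11.58/31.12 = -0.3721
Im(z) = -37.58/31.12 = -1.2076

Re(z) = -0.3721, Im(z) = -1.2076


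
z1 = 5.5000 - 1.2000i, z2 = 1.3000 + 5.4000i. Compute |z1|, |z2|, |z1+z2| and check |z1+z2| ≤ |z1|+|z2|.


|z1| = sqrt(5.5^2 + (-1.2)^2) = sqrt(31.69) = 5.6294
|z2| = sqrt(1.3^2 + 5.4^2) = sqrt(30.85) = 5.5543
z1+z2 = 6.8000 + 4.2000i
|z1+z2| = sqrt(63.88) = 7.9925
|z1|+|z2| = 5.6294 + 5.5543 = 11.1837

|z1+z2| = 7.9925 ≤ |z1|+|z2| = 11.1837 (verified)


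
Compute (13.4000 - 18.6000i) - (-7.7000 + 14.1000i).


Real: 13.4 + 7.7 = 21.1
Imag: -18.6 - 14.1 = -32.7

21.1000 - 32.7000i


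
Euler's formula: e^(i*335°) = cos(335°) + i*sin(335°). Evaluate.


cos(335°) = 0.9063
sin(335°) = -0.4226

e^(i*335°) = 0.9063 - 0.4226i


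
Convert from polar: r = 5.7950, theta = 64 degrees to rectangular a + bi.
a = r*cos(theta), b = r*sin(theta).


a = 5.7950*cos(64°) = 5.7950*0.43837 = 2.5404
b = 5.7950*sin(64°) = 5.7950*0.8988 = 5.2085

2.5404 + 5.2085i


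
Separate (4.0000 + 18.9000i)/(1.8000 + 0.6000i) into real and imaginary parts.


Multiply by conjugate: (4.0000 + 18.9000i)(1.8000 - 0.6000i) / (1.8^2 + 0.6^2)
Numerator real = 4*1.8 + 18.9*0.6 = 18.54
Numerator imag = 18.9*1.8 - 4*0.6 = 31.62
Denominator = 3.6
Re(z) = 18.54/3.6 = 5.1500
Im(z) = 31.62/3.6 = 8.7833

Re(z) = 5.1500, Im(z) = 8.7833


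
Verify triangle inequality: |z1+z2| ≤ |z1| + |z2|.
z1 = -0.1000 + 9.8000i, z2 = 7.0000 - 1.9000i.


|z1| = sqrt((-0.1)^2 + 9.8^2) = sqrt(96.05) = 9.8005
|z2| = sqrt(7^2 + (-1.9)^2) = sqrt(52.61) = 7.2533
z1+z2 = 6.9000 + 7.9000i
|z1+z2| = sqrt(110.02) = 10.4890
|z1|+|z2| = 9.8005 + 7.2533 = 17.0538

|z1+z2| = 10.4890 ≤ |z1|+|z2| = 17.0538 (verified)


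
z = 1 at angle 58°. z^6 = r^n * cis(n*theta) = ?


r^6 = 1^6 = 1
n*theta = 6*58° = 348° = 348° (mod 360)
a = 1*cos(348°) = 0.9781
b = 1*sin(348°) = -0.2079

1 cis(348°) = 0.9781 - 0.2079i


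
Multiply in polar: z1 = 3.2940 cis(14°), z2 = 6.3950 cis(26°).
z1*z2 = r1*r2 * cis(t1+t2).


r = 3.2940 * 6.3950 = 21.0651
theta = 14° + 26° = 40° = 40° (mod 360)

21.0651 cis(40°)


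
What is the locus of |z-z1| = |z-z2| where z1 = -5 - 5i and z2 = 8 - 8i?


Equal distances means the locus is the perpendicular bisector of z1 and z2.
Midpoint = ((-5+8)/2, (-5+(-8))/2) = (1.5000, -6.5000)

Perpendicular bisector through (1.5000, -6.5000)


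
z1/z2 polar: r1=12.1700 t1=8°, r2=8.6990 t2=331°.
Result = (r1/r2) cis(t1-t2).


r = 12.1700 / 8.6990 = 1.3990
theta = 8° - 331° = -323° = 37° (mod 360)

1.3990 cis(37°)


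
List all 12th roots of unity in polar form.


The 12th roots of unity are cis(360k/12°) for k=0..11
Angle step = 360/12 = 30°
Primitive root: cis(30°)
Primitive root = 0.8660 + 0.5000i

12 roots at angles: 0°, 30°, 60°, 90°, 120°, 150°, 180°, 210°, 240°, 270°, 300°, 330°


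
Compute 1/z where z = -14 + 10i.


|z|^2 = 196+100 = 296
1/z = (-14 - 10i)/296

1/z = -0.0473 - 0.0338i


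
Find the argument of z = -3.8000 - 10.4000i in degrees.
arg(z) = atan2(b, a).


Re = -3.8, Im = -10.4
arg = atan2(-10.4, -3.8) = -110.0715 degrees

arg(z) = -110.0715 degrees


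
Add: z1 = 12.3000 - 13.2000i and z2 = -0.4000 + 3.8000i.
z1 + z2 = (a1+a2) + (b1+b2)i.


Real: 12.3 - 0.4 = 11.9
Imag: -13.2 + 3.8 = -9.4

11.9000 - 9.4000i


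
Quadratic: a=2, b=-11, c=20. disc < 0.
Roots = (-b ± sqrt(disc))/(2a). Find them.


disc = (-11)^2 - 4*2*20 = 121 - 160 = -39
sqrt(|disc|) = sqrt(39) = 6.2450
Real part = 11/(2*2) = 2.7500
Imag part = 6.2450/(2*2) = 1.5612

2.7500 ± 1.5612i


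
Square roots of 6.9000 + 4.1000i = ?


|z| = sqrt(47.61+16.81) = 8.0262
sqrt((|z|+a)/2) = sqrt((8.0262+6.9)/2) = sqrt(7.4631) = 2.7319
sqrt((|z|-a)/2) = sqrt((8.0262-6.9)/2) = sqrt(0.5631) = 0.7504

±(2.7319 + 0.7504i) i.e. 2.7319 + 0.7504i and -2.7319 - 0.7504i


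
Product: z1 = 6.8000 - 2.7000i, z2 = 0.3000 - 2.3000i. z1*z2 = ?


Real = 6.8*0.3 - (-2.7)*(-2.3) = 2.04 - 6.21 = -4.17
Imag = 6.8*(-2.3) + 0.3*(-2.7) = -15.64 - (0.81) = -16.45

-4.1700 - 16.4500i


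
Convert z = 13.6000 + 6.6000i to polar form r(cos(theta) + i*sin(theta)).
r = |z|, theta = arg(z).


r = sqrt(184.96+43.56) = sqrt(228.52) = 15.1169
theta = atan2(6.6, 13.6) = 25.8870 degrees

r = 15.1169, theta = 25.8870 degrees


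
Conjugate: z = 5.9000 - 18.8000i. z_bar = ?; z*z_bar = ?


z_bar = 5.9000 + 18.8000i
z*z_bar = 5.9^2 + (-18.8)^2 = 34.81 + 353.44 = 388.25

z_bar = 5.9000 + 18.8000i, z*z_bar = 388.25


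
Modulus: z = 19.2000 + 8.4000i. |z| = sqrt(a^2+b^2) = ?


|z| = sqrt(19.2^2 + 8.4^2) = sqrt(368.64 + 70.56) = sqrt(439.2) = 20.9571

|z| = 20.9571


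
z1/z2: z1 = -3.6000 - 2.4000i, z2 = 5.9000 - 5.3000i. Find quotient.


Conjugate of z2 = 5.9000 + 5.3000i
Numerator: (-3.6000 - 2.4000i)(5.9000 + 5.3000i) = -8.5200 - 33.2400i
Denominator: 5.9^2 + (-5.3)^2 = 62.9
Result = (-8.5200 - 33.2400i)/62.9

-0.1355 - 0.5285i


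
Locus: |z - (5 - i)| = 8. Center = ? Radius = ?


|z - z0| = r is a circle with center z0 and radius r.
Center = (5, -1), radius = 8

Circle with center (5, -1) and radius 8


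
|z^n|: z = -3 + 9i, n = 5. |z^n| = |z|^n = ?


|z| = sqrt(9+81) = sqrt(90) = 9.4868
|z^5| = |z|^5 = (sqrt(90))^5 = 90^2 * sqrt(90) = 8100*sqrt(90)

|z^5| = 8100*sqrt(90) ≈ 76843.3471


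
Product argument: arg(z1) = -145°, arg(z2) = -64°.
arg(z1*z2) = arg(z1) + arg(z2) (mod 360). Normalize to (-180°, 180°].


arg(z1*z2) = -145° - 64° = -209°
Normalized to (-180°, 180°]: 151°

151°


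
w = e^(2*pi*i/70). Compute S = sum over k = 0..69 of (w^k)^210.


The roots are w_k = w^k with w = e^(2*pi*i/70), and (w^k)^210 = (w^210)^k.
So S = 1 + u + u^2 + ... + u^(69) with u = w^210.
210 = 3*70 + 0, so 210 is a multiple of 70 and u = (w^70)^3 = 1.
Every one of the 70 terms equals 1: S = 70

S = 70


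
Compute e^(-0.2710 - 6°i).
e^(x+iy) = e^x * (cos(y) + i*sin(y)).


e^-0.2710 = 0.7626
cos(-6°) = 0.9945
sin(-6°) = -0.1045
Real = 0.7626*0.9945 = 0.7584
Imag = 0.7626*(-0.1045) = -0.0797

0.7584 - 0.0797i


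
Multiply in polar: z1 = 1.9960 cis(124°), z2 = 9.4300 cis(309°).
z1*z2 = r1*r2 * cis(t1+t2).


r = 1.9960 * 9.4300 = 18.8223
theta = 124° + 309° = 433° = 73° (mod 360)

18.8223 cis(73°)


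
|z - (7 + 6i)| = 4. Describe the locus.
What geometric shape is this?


|z - z0| = r is a circle with center z0 and radius r.
Center = (7, 6), radius = 4

Circle with center (7, 6) and radius 4


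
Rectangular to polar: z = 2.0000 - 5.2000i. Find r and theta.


r = sqrt(4+27.04) = sqrt(31.04) = 5.5714
theta = atan2(-5.2, 2) = -68.9625 degrees

r = 5.5714, theta = -68.9625 degrees


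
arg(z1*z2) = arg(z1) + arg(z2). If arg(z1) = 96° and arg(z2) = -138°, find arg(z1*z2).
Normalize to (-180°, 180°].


arg(z1*z2) = 96° - 138° = -42°
Normalized to (-180°, 180°]: -42°

-42°


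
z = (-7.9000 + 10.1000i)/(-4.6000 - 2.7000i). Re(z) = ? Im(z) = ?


Multiply by conjugate: (-7.9000 + 10.1000i)(-4.6000 + 2.7000i) / ((-4.6)^2 + (-2.7)^2)
Numerator real = -7.9*(-4.6) + 10.1*(-2.7) = 9.07
Numerator imag = 10.1*(-4.6) - (-7.9)*(-2.7) = -67.79
Denominator = 28.45
Re(z) = 9.07/28.45 = 0.3188
Im(z) = -67.79/28.45 = -2.3828

Re(z) = 0.3188, Im(z) = -2.3828


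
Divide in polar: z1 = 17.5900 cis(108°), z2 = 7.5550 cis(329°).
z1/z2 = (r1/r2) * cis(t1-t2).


r = 17.5900 / 7.5550 = 2.3283
theta = 108° - 329° = -221° = 139° (mod 360)

2.3283 cis(139°)


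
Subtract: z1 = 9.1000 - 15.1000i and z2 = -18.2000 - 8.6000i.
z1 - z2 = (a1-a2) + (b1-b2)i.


Real: 9.1 + 18.2 = 27.3
Imag: -15.1 + 8.6 = -6.5

27.3000 - 6.5000i


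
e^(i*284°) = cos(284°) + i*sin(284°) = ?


cos(284°) = 0.2419
sin(284°) = -0.9703

e^(i*284°) = 0.2419 - 0.9703i
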